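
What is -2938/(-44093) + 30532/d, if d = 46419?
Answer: 1482626498/2046752967 ≈ 0.72438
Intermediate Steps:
-2938/(-44093) + 30532/d = -2938/(-44093) + 30532/46419 = -2938*(-1/44093) + 30532*(1/46419) = 2938/44093 + 30532/46419 = 1482626498/2046752967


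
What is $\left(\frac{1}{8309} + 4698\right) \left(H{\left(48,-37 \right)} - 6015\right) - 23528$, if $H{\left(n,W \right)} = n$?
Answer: $- \frac{233121414613}{8309} \approx -2.8056 \cdot 10^{7}$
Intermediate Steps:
$\left(\frac{1}{8309} + 4698\right) \left(H{\left(48,-37 \right)} - 6015\right) - 23528 = \left(\frac{1}{8309} + 4698\right) \left(48 - 6015\right) - 23528 = \left(\frac{1}{8309} + 4698\right) \left(-5967\right) - 23528 = \frac{39035683}{8309} \left(-5967\right) - 23528 = - \frac{232925920461}{8309} - 23528 = - \frac{233121414613}{8309}$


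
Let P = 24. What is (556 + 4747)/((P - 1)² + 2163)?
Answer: 5303/2692 ≈ 1.9699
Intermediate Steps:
(556 + 4747)/((P - 1)² + 2163) = (556 + 4747)/((24 - 1)² + 2163) = 5303/(23² + 2163) = 5303/(529 + 2163) = 5303/2692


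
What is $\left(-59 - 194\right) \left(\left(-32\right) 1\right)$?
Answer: $8096$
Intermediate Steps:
$\left(-59 - 194\right) \left(\left(-32\right) 1\right) = \left(-59 - 194\right) \left(-32\right) = \left(-253\right) \left(-32\right) = 8096$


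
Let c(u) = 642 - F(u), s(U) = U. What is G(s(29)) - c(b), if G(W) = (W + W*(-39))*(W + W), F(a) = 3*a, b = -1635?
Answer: -69463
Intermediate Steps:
G(W) = -76*W**2 (G(W) = (W - 39*W)*(2*W) = (-38*W)*(2*W) = -76*W**2)
c(u) = 642 - 3*u
G(s(29)) - c(b) = -76*29**2 - (642 - 3*(-1635)) = -76*841 - (642 + 4905) = -63916 - 1*5547 = -63916 - 5547 = -69463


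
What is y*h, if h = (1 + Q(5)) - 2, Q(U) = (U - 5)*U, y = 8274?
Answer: -8274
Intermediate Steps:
Q(U) = U*(-5 + U) (Q(U) = (-5 + U)*U = U*(-5 + U))
h = -1 (h = (1 + 5*(-5 + 5)) - 2 = (1 + 5*0) - 2 = (1 + 0) - 2 = 1 - 2 = -1)
y*h = 8274*(-1) = -8274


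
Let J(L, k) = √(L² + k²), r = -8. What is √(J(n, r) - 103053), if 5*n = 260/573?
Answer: √(-33835288437 + 2292*√1313485)/573 ≈ 321.01*I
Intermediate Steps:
n = 52/573 (n = (260/573)/5 = (260*(1/573))/5 = (⅕)*(260/573) = 52/573 ≈ 0.090750)
√(J(n, r) - 103053) = √(√((52/573)² + (-8)²) - 103053) = √(√(2704/328329 + 64) - 103053) = √(√(21015760/328329) - 103053) = √(4*√1313485/573 - 103053) = √(-103053 + 4*√1313485/573)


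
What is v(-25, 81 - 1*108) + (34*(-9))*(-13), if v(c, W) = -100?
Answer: 3878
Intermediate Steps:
v(-25, 81 - 1*108) + (34*(-9))*(-13) = -100 + (34*(-9))*(-13) = -100 - 306*(-13) = -100 + 3978 = 3878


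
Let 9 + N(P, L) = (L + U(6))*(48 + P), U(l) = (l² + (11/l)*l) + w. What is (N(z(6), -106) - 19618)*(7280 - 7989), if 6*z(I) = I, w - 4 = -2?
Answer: 15895780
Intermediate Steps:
w = 2 (w = 4 - 2 = 2)
z(I) = I/6
U(l) = 13 + l² (U(l) = (l² + (11/l)*l) + 2 = (l² + 11) + 2 = (11 + l²) + 2 = 13 + l²)
N(P, L) = -9 + (48 + P)*(49 + L) (N(P, L) = -9 + (L + (13 + 6²))*(48 + P) = -9 + (L + (13 + 36))*(48 + P) = -9 + (L + 49)*(48 + P) = -9 + (49 + L)*(48 + P) = -9 + (48 + P)*(49 + L))
(N(z(6), -106) - 19618)*(7280 - 7989) = ((2343 + 48*(-106) + 49*((⅙)*6) - 53*6/3) - 19618)*(7280 - 7989) = ((2343 - 5088 + 49*1 - 106*1) - 19618)*(-709) = ((2343 - 5088 + 49 - 106) - 19618)*(-709) = (-2802 - 19618)*(-709) = -22420*(-709) = 15895780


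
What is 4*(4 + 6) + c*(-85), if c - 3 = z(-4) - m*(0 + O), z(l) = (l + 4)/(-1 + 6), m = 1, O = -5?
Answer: -640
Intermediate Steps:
z(l) = ⅘ + l/5 (z(l) = (4 + l)/5 = (4 + l)*(⅕) = ⅘ + l/5)
c = 8 (c = 3 + ((⅘ + (⅕)*(-4)) - (0 - 5)) = 3 + ((⅘ - ⅘) - (-5)) = 3 + (0 - 1*(-5)) = 3 + (0 + 5) = 3 + 5 = 8)
4*(4 + 6) + c*(-85) = 4*(4 + 6) + 8*(-85) = 4*10 - 680 = 40 - 680 = -640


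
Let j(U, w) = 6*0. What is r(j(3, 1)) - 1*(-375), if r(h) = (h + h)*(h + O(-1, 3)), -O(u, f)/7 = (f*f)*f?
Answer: 375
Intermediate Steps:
O(u, f) = -7*f³ (O(u, f) = -7*f*f*f = -7*f²*f = -7*f³)
j(U, w) = 0
r(h) = 2*h*(-189 + h) (r(h) = (h + h)*(h - 7*3³) = (2*h)*(h - 7*27) = (2*h)*(h - 189) = (2*h)*(-189 + h) = 2*h*(-189 + h))
r(j(3, 1)) - 1*(-375) = 2*0*(-189 + 0) - 1*(-375) = 2*0*(-189) + 375 = 0 + 375 = 375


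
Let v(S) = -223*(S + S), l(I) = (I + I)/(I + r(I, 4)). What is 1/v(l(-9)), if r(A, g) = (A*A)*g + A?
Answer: 17/446 ≈ 0.038117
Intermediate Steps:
r(A, g) = A + g*A**2 (r(A, g) = A**2*g + A = g*A**2 + A = A + g*A**2)
l(I) = 2*I/(I + I*(1 + 4*I)) (l(I) = (I + I)/(I + I*(1 + I*4)) = (2*I)/(I + I*(1 + 4*I)) = 2*I/(I + I*(1 + 4*I)))
v(S) = -446*S
1/v(l(-9)) = 1/(-446/(1 + 2*(-9))) = 1/(-446/(1 - 18)) = 1/(-446/(-17)) = 1/(-446*(-1/17)) = 1/(446/17) = 17/446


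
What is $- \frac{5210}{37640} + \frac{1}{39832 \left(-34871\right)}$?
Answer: $- \frac{180914863719}{1307031753352} \approx -0.13842$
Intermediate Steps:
$- \frac{5210}{37640} + \frac{1}{39832 \left(-34871\right)} = \left(-5210\right) \frac{1}{37640} + \frac{1}{39832} \left(- \frac{1}{34871}\right) = - \frac{521}{3764} - \frac{1}{1388981672} = - \frac{180914863719}{1307031753352}$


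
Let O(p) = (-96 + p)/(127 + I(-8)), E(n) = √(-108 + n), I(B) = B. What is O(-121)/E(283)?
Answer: -31*√7/595 ≈ -0.13785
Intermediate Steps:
O(p) = -96/119 + p/119 (O(p) = (-96 + p)/(127 - 8) = (-96 + p)/119 = (-96 + p)*(1/119) = -96/119 + p/119)
O(-121)/E(283) = (-96/119 + (1/119)*(-121))/(√(-108 + 283)) = (-96/119 - 121/119)/(√175) = -31*√7/35/17 = -31*√7/595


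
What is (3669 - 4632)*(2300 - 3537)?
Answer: 1191231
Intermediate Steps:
(3669 - 4632)*(2300 - 3537) = -963*(-1237) = 1191231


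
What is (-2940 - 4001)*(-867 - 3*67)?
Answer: 7412988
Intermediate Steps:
(-2940 - 4001)*(-867 - 3*67) = -6941*(-867 - 201) = -6941*(-1068) = 7412988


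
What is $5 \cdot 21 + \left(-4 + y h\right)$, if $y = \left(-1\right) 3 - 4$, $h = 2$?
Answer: $87$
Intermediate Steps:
$y = -7$ ($y = -3 - 4 = -7$)
$5 \cdot 21 + \left(-4 + y h\right) = 5 \cdot 21 - 18 = 105 - 18 = 87$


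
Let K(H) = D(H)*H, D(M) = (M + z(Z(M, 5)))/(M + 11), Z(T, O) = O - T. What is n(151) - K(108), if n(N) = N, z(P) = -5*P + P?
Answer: -38191/119 ≈ -320.93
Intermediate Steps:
z(P) = -4*P
D(M) = (-20 + 5*M)/(11 + M) (D(M) = (M - 4*(5 - M))/(M + 11) = (M + (-20 + 4*M))/(11 + M) = (-20 + 5*M)/(11 + M))
K(H) = 5*H*(-4 + H)/(11 + H) (K(H) = (5*(-4 + H)/(11 + H))*H = 5*H*(-4 + H)/(11 + H))
n(151) - K(108) = 151 - 5*108*(-4 + 108)/(11 + 108) = 151 - 5*108*104/119 = 151 - 1*56160/119 = 151 - 56160/119 = -38191/119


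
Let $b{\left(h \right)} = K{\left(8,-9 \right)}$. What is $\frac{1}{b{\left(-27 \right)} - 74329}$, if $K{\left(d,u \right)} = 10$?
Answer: $- \frac{1}{74319} \approx -1.3456 \cdot 10^{-5}$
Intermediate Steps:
$b{\left(h \right)} = 10$
$\frac{1}{b{\left(-27 \right)} - 74329} = \frac{1}{10 - 74329} = \frac{1}{-74319} = - \frac{1}{74319}$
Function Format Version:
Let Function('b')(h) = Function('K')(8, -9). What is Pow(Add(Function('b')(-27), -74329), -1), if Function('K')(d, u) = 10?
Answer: Rational(-1, 74319) ≈ -1.3456e-5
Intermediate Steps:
Function('b')(h) = 10
Pow(Add(Function('b')(-27), -74329), -1) = Pow(Add(10, -74329), -1) = Pow(-74319, -1) = Rational(-1, 74319)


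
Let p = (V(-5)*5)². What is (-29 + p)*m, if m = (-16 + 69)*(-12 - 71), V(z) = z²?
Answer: -68606804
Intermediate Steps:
m = -4399 (m = 53*(-83) = -4399)
p = 15625 (p = ((-5)²*5)² = (25*5)² = 125² = 15625)
(-29 + p)*m = (-29 + 15625)*(-4399) = 15596*(-4399) = -68606804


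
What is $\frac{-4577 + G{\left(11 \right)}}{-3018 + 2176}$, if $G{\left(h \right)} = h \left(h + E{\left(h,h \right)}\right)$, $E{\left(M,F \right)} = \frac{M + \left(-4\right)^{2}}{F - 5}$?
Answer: $\frac{8813}{1684} \approx 5.2334$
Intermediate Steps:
$E{\left(M,F \right)} = \frac{16 + M}{-5 + F}$ ($E{\left(M,F \right)} = \frac{M + 16}{-5 + F} = \frac{16 + M}{-5 + F}$)
$G{\left(h \right)} = h \left(h + \frac{16 + h}{-5 + h}\right)$
$\frac{-4577 + G{\left(11 \right)}}{-3018 + 2176} = \frac{-4577 + \frac{11 \left(16 + 11 + 11 \left(-5 + 11\right)\right)}{-5 + 11}}{-3018 + 2176} = \frac{-4577 + \frac{11 \left(16 + 11 + 11 \cdot 6\right)}{6}}{-842} = \left(-4577 + 11 \cdot \frac{1}{6} \left(16 + 11 + 66\right)\right) \left(- \frac{1}{842}\right) = \left(-4577 + 11 \cdot \frac{1}{6} \cdot 93\right) \left(- \frac{1}{842}\right) = \left(-4577 + \frac{341}{2}\right) \left(- \frac{1}{842}\right) = \left(- \frac{8813}{2}\right) \left(- \frac{1}{842}\right) = \frac{8813}{1684}$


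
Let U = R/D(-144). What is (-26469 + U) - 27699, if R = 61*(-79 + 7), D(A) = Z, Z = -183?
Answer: -54144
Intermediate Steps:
D(A) = -183
R = -4392 (R = 61*(-72) = -4392)
U = 24 (U = -4392/(-183) = -4392*(-1/183) = 24)
(-26469 + U) - 27699 = (-26469 + 24) - 27699 = -26445 - 27699 = -54144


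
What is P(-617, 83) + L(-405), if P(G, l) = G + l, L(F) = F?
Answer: -939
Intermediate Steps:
P(-617, 83) + L(-405) = (-617 + 83) - 405 = -534 - 405 = -939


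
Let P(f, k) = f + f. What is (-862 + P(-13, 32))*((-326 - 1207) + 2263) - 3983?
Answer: -652223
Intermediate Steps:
P(f, k) = 2*f
(-862 + P(-13, 32))*((-326 - 1207) + 2263) - 3983 = (-862 + 2*(-13))*((-326 - 1207) + 2263) - 3983 = (-862 - 26)*(-1533 + 2263) - 3983 = -888*730 - 3983 = -648240 - 3983 = -652223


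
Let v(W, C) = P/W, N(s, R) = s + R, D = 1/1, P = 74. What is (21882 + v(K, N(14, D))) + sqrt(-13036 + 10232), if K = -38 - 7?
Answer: 984616/45 + 2*I*sqrt(701) ≈ 21880.0 + 52.953*I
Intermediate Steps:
K = -45
D = 1
N(s, R) = R + s
v(W, C) = 74/W
(21882 + v(K, N(14, D))) + sqrt(-13036 + 10232) = (21882 + 74/(-45)) + sqrt(-13036 + 10232) = (21882 + 74*(-1/45)) + sqrt(-2804) = (21882 - 74/45) + 2*I*sqrt(701) = 984616/45 + 2*I*sqrt(701)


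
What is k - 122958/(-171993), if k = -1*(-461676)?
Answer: 26468387742/57331 ≈ 4.6168e+5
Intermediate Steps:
k = 461676
k - 122958/(-171993) = 461676 - 122958/(-171993) = 461676 - 122958*(-1)/171993 = 461676 - 1*(-40986/57331) = 461676 + 40986/57331 = 26468387742/57331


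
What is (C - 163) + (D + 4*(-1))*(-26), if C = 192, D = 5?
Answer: 3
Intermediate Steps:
(C - 163) + (D + 4*(-1))*(-26) = (192 - 163) + (5 + 4*(-1))*(-26) = 29 + (5 - 4)*(-26) = 29 + 1*(-26) = 29 - 26 = 3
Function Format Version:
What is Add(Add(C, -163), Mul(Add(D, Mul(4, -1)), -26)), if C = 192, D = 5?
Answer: 3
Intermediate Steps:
Add(Add(C, -163), Mul(Add(D, Mul(4, -1)), -26)) = Add(Add(192, -163), Mul(Add(5, Mul(4, -1)), -26)) = Add(29, Mul(Add(5, -4), -26)) = Add(29, Mul(1, -26)) = Add(29, -26) = 3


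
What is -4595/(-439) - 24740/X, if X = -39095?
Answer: 38100477/3432541 ≈ 11.100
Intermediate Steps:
-4595/(-439) - 24740/X = -4595/(-439) - 24740/(-39095) = -4595*(-1/439) - 24740*(-1/39095) = 4595/439 + 4948/7819 = 38100477/3432541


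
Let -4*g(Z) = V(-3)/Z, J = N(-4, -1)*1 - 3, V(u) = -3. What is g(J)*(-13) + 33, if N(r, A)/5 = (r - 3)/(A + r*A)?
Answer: 5925/176 ≈ 33.665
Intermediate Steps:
N(r, A) = 5*(-3 + r)/(A + A*r) (N(r, A) = 5*((r - 3)/(A + r*A)) = 5*((-3 + r)/(A + A*r)) = 5*(-3 + r)/(A + A*r))
J = -44/3 (J = (5*(-3 - 4)/(-1*(1 - 4)))*1 - 3 = (5*(-1)*(-7)/(-3))*1 - 3 = (5*(-1)*(-1/3)*(-7))*1 - 3 = -35/3*1 - 3 = -35/3 - 3 = -44/3 ≈ -14.667)
g(Z) = 3/(4*Z) (g(Z) = -(-3)/(4*Z) = 3/(4*Z))
g(J)*(-13) + 33 = (3/(4*(-44/3)))*(-13) + 33 = ((3/4)*(-3/44))*(-13) + 33 = -9/176*(-13) + 33 = 117/176 + 33 = 5925/176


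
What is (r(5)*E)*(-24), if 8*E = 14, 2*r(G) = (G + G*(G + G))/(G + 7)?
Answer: -385/4 ≈ -96.250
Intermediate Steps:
r(G) = (G + 2*G²)/(2*(7 + G)) (r(G) = ((G + G*(G + G))/(G + 7))/2 = ((G + G*(2*G))/(7 + G))/2 = ((G + 2*G²)/(7 + G))/2 = (G + 2*G²)/(2*(7 + G)))
E = 7/4 (E = (⅛)*14 = 7/4 ≈ 1.7500)
(r(5)*E)*(-24) = (((½)*5*(1 + 2*5)/(7 + 5))*(7/4))*(-24) = (((½)*5*(1 + 10)/12)*(7/4))*(-24) = (((½)*5*(1/12)*11)*(7/4))*(-24) = ((55/24)*(7/4))*(-24) = (385/96)*(-24) = -385/4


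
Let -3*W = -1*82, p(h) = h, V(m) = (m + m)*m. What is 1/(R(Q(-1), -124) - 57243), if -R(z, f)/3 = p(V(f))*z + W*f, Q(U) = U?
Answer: 1/45181 ≈ 2.2133e-5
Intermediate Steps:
V(m) = 2*m**2 (V(m) = (2*m)*m = 2*m**2)
W = 82/3 (W = -(-1)*82/3 = -1/3*(-82) = 82/3 ≈ 27.333)
R(z, f) = -82*f - 6*z*f**2 (R(z, f) = -3*((2*f**2)*z + 82*f/3) = -3*(2*z*f**2 + 82*f/3) = -3*(82*f/3 + 2*z*f**2) = -82*f - 6*z*f**2)
1/(R(Q(-1), -124) - 57243) = 1/(2*(-124)*(-41 - 3*(-124)*(-1)) - 57243) = 1/(2*(-124)*(-41 - 372) - 57243) = 1/(2*(-124)*(-413) - 57243) = 1/(102424 - 57243) = 1/45181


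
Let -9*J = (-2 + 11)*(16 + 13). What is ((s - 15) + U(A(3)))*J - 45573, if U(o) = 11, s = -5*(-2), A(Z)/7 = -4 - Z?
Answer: -45747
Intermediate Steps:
A(Z) = -28 - 7*Z (A(Z) = 7*(-4 - Z) = -28 - 7*Z)
s = 10
J = -29 (J = -(-2 + 11)*(16 + 13)/9 = -29 ≈ -29.000)
((s - 15) + U(A(3)))*J - 45573 = ((10 - 15) + 11)*(-29) - 45573 = (-5 + 11)*(-29) - 45573 = 6*(-29) - 45573 = -174 - 45573 = -45747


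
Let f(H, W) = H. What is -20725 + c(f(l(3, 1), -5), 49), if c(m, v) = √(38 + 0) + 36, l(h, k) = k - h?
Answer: -20689 + √38 ≈ -20683.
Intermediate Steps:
c(m, v) = 36 + √38 (c(m, v) = √38 + 36 = 36 + √38)
-20725 + c(f(l(3, 1), -5), 49) = -20725 + (36 + √38) = -20689 + √38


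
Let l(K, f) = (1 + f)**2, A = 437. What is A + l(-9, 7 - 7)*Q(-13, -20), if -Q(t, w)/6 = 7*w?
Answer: 1277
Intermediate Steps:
Q(t, w) = -42*w
A + l(-9, 7 - 7)*Q(-13, -20) = 437 + (1 + (7 - 7))**2*(-42*(-20)) = 437 + (1 + 0)**2*840 = 437 + 1**2*840 = 437 + 1*840 = 437 + 840 = 1277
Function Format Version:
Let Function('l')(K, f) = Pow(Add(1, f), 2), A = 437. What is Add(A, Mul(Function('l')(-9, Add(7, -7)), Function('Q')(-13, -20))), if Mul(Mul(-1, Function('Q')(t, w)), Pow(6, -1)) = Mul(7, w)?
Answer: 1277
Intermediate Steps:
Function('Q')(t, w) = Mul(-42, w) (Function('Q')(t, w) = Mul(-6, Mul(7, w)) = Mul(-42, w))
Add(A, Mul(Function('l')(-9, Add(7, -7)), Function('Q')(-13, -20))) = Add(437, Mul(Pow(Add(1, Add(7, -7)), 2), Mul(-42, -20))) = Add(437, Mul(Pow(Add(1, 0), 2), 840)) = Add(437, Mul(Pow(1, 2), 840)) = Add(437, Mul(1, 840)) = Add(437, 840) = 1277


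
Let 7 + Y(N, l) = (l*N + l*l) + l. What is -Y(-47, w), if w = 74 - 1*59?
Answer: 472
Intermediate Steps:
w = 15 (w = 74 - 59 = 15)
Y(N, l) = -7 + l + l² + N*l (Y(N, l) = -7 + ((l*N + l*l) + l) = -7 + ((N*l + l²) + l) = -7 + ((l² + N*l) + l) = -7 + (l + l² + N*l) = -7 + l + l² + N*l)
-Y(-47, w) = -(-7 + 15 + 15² - 47*15) = -(-7 + 15 + 225 - 705) = -1*(-472) = 472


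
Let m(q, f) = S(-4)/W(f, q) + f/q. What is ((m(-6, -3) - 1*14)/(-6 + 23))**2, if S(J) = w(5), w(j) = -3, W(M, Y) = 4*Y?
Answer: 11449/18496 ≈ 0.61900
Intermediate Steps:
S(J) = -3
m(q, f) = -3/(4*q) + f/q (m(q, f) = -3*1/(4*q) + f/q = -3/(4*q) + f/q)
((m(-6, -3) - 1*14)/(-6 + 23))**2 = (((-3/4 - 3)/(-6) - 1*14)/(-6 + 23))**2 = ((-1/6*(-15/4) - 14)/17)**2 = ((5/8 - 14)*(1/17))**2 = (-107/8*1/17)**2 = (-107/136)**2 = 11449/18496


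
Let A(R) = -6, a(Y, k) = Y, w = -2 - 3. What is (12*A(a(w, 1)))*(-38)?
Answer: 2736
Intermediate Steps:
w = -5
(12*A(a(w, 1)))*(-38) = (12*(-6))*(-38) = -72*(-38) = 2736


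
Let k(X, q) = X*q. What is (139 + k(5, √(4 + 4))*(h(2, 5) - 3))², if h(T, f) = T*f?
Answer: 29121 + 19460*√2 ≈ 56642.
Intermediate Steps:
(139 + k(5, √(4 + 4))*(h(2, 5) - 3))² = (139 + (5*√(4 + 4))*(2*5 - 3))² = (139 + (5*√8)*(10 - 3))² = (139 + (5*(2*√2))*7)² = (139 + (10*√2)*7)² = (139 + 70*√2)²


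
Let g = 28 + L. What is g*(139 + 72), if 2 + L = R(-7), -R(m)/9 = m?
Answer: 18779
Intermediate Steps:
R(m) = -9*m
L = 61 (L = -2 - 9*(-7) = -2 + 63 = 61)
g = 89 (g = 28 + 61 = 89)
g*(139 + 72) = 89*(139 + 72) = 89*211 = 18779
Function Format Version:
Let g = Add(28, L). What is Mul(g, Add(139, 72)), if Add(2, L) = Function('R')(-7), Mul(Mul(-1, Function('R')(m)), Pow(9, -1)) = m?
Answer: 18779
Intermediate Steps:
Function('R')(m) = Mul(-9, m)
L = 61 (L = Add(-2, Mul(-9, -7)) = Add(-2, 63) = 61)
g = 89 (g = Add(28, 61) = 89)
Mul(g, Add(139, 72)) = Mul(89, Add(139, 72)) = Mul(89, 211) = 18779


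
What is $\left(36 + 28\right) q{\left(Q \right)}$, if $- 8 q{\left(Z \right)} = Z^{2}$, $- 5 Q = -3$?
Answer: $- \frac{72}{25} \approx -2.88$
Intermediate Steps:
$Q = \frac{3}{5}$ ($Q = \left(- \frac{1}{5}\right) \left(-3\right) = \frac{3}{5} \approx 0.6$)
$q{\left(Z \right)} = - \frac{Z^{2}}{8}$
$\left(36 + 28\right) q{\left(Q \right)} = \left(36 + 28\right) \left(- \frac{\left(\frac{3}{5}\right)^{2}}{8}\right) = 64 \left(\left(- \frac{1}{8}\right) \frac{9}{25}\right) = 64 \left(- \frac{9}{200}\right) = - \frac{72}{25}$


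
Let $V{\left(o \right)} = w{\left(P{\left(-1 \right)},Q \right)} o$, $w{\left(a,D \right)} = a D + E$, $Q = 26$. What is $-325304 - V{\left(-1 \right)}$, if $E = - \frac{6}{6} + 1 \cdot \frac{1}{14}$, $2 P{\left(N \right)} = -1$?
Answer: $- \frac{4554451}{14} \approx -3.2532 \cdot 10^{5}$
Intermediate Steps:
$P{\left(N \right)} = - \frac{1}{2}$ ($P{\left(N \right)} = \frac{1}{2} \left(-1\right) = - \frac{1}{2}$)
$E = - \frac{13}{14}$ ($E = \left(-6\right) \frac{1}{6} + 1 \cdot \frac{1}{14} = -1 + \frac{1}{14} = - \frac{13}{14} \approx -0.92857$)
$w{\left(a,D \right)} = - \frac{13}{14} + D a$ ($w{\left(a,D \right)} = a D - \frac{13}{14} = D a - \frac{13}{14} = - \frac{13}{14} + D a$)
$V{\left(o \right)} = - \frac{195 o}{14}$ ($V{\left(o \right)} = \left(- \frac{13}{14} + 26 \left(- \frac{1}{2}\right)\right) o = \left(- \frac{13}{14} - 13\right) o = - \frac{195 o}{14}$)
$-325304 - V{\left(-1 \right)} = -325304 - \left(- \frac{195}{14}\right) \left(-1\right) = -325304 - \frac{195}{14} = - \frac{4554451}{14}$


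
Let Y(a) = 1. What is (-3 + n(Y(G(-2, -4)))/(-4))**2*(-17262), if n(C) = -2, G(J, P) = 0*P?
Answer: -215775/2 ≈ -1.0789e+5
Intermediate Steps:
G(J, P) = 0
(-3 + n(Y(G(-2, -4)))/(-4))**2*(-17262) = (-3 - 2/(-4))**2*(-17262) = (-3 - 2*(-1/4))**2*(-17262) = (-3 + 1/2)**2*(-17262) = (-5/2)**2*(-17262) = (25/4)*(-17262) = -215775/2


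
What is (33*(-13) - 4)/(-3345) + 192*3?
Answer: 1927153/3345 ≈ 576.13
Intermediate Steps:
(33*(-13) - 4)/(-3345) + 192*3 = (-429 - 4)*(-1/3345) + 576 = -433*(-1/3345) + 576 = 433/3345 + 576 = 1927153/3345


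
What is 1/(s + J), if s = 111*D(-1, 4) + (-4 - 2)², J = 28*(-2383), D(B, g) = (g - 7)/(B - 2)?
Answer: -1/66577 ≈ -1.5020e-5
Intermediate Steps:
D(B, g) = (-7 + g)/(-2 + B)
J = -66724
s = 147 (s = 111*((-7 + 4)/(-2 - 1)) + (-4 - 2)² = 111*(-3/(-3)) + (-6)² = 111*(-⅓*(-3)) + 36 = 111*1 + 36 = 111 + 36 = 147)
1/(s + J) = 1/(147 - 66724) = 1/(-66577) = -1/66577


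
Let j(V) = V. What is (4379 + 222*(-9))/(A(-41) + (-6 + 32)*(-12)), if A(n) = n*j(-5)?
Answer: -2381/107 ≈ -22.252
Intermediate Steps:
A(n) = -5*n (A(n) = n*(-5) = -5*n)
(4379 + 222*(-9))/(A(-41) + (-6 + 32)*(-12)) = (4379 + 222*(-9))/(-5*(-41) + (-6 + 32)*(-12)) = (4379 - 1998)/(205 + 26*(-12)) = 2381/(205 - 312) = 2381/(-107) = 2381*(-1/107) = -2381/107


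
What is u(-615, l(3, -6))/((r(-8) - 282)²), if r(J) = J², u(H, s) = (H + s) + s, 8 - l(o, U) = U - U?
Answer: -599/47524 ≈ -0.012604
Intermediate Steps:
l(o, U) = 8 (l(o, U) = 8 - (U - U) = 8 - 1*0 = 8 + 0 = 8)
u(H, s) = H + 2*s
u(-615, l(3, -6))/((r(-8) - 282)²) = (-615 + 2*8)/(((-8)² - 282)²) = (-615 + 16)/((64 - 282)²) = -599/((-218)²) = -599/47524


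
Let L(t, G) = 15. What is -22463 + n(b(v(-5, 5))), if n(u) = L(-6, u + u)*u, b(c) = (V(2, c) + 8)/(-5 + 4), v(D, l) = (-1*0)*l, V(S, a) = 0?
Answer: -22583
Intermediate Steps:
v(D, l) = 0 (v(D, l) = 0*l = 0)
b(c) = -8 (b(c) = (0 + 8)/(-5 + 4) = 8/(-1) = 8*(-1) = -8)
n(u) = 15*u
-22463 + n(b(v(-5, 5))) = -22463 + 15*(-8) = -22463 - 120 = -22583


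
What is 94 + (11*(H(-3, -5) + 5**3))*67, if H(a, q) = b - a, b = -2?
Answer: 92956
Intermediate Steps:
H(a, q) = -2 - a
94 + (11*(H(-3, -5) + 5**3))*67 = 94 + (11*((-2 - 1*(-3)) + 5**3))*67 = 94 + (11*((-2 + 3) + 125))*67 = 94 + (11*(1 + 125))*67 = 94 + (11*126)*67 = 94 + 1386*67 = 94 + 92862 = 92956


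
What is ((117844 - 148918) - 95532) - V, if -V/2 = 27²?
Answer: -125148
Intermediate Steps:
V = -1458 (V = -2*27² = -2*729 = -1458)
((117844 - 148918) - 95532) - V = ((117844 - 148918) - 95532) - 1*(-1458) = (-31074 - 95532) + 1458 = -126606 + 1458 = -125148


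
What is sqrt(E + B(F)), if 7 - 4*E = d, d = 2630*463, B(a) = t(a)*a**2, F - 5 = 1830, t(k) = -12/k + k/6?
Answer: sqrt(37061395383)/6 ≈ 32086.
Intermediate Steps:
t(k) = -12/k + k/6 (t(k) = -12/k + k*(1/6) = -12/k + k/6)
F = 1835 (F = 5 + 1830 = 1835)
B(a) = a**2*(-12/a + a/6) (B(a) = (-12/a + a/6)*a**2 = a**2*(-12/a + a/6))
d = 1217690
E = -1217683/4 (E = 7/4 - 1/4*1217690 = 7/4 - 608845/2 = -1217683/4 ≈ -3.0442e+5)
sqrt(E + B(F)) = sqrt(-1217683/4 + (1/6)*1835*(-72 + 1835**2)) = sqrt(-1217683/4 + (1/6)*1835*(-72 + 3367225)) = sqrt(-1217683/4 + (1/6)*1835*3367153) = sqrt(-1217683/4 + 6178725755/6) = sqrt(12353798461/12) = sqrt(37061395383)/6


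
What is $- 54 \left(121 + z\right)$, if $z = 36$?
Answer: $-8478$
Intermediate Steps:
$- 54 \left(121 + z\right) = - 54 \left(121 + 36\right) = \left(-54\right) 157 = -8478$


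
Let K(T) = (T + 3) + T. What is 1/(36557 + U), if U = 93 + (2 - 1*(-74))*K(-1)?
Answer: 1/36726 ≈ 2.7229e-5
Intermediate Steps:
K(T) = 3 + 2*T (K(T) = (3 + T) + T = 3 + 2*T)
U = 169 (U = 93 + (2 - 1*(-74))*(3 + 2*(-1)) = 93 + (2 + 74)*(3 - 2) = 93 + 76*1 = 93 + 76 = 169)
1/(36557 + U) = 1/(36557 + 169) = 1/36726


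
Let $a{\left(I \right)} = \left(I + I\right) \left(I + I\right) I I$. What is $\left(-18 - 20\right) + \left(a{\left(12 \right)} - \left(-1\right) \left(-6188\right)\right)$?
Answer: $76718$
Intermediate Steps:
$a{\left(I \right)} = 4 I^{4}$ ($a{\left(I \right)} = 2 I 2 I I I = 4 I^{2} I I = 4 I^{3} I = 4 I^{4}$)
$\left(-18 - 20\right) + \left(a{\left(12 \right)} - \left(-1\right) \left(-6188\right)\right) = \left(-18 - 20\right) + \left(4 \cdot 12^{4} - \left(-1\right) \left(-6188\right)\right) = \left(-18 - 20\right) + \left(4 \cdot 20736 - 6188\right) = -38 + \left(82944 - 6188\right) = -38 + 76756 = 76718$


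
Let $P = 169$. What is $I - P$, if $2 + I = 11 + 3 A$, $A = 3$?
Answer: $-151$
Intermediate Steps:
$I = 18$ ($I = -2 + \left(11 + 3 \cdot 3\right) = -2 + \left(11 + 9\right) = -2 + 20 = 18$)
$I - P = 18 - 169 = -151$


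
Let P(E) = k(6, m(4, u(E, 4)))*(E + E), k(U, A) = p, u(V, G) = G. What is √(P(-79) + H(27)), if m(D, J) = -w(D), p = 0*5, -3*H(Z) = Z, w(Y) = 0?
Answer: 3*I ≈ 3.0*I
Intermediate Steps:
H(Z) = -Z/3
p = 0
m(D, J) = 0 (m(D, J) = -1*0 = 0)
k(U, A) = 0
P(E) = 0 (P(E) = 0*(E + E) = 0*(2*E) = 0)
√(P(-79) + H(27)) = √(0 - ⅓*27) = √(0 - 9) = √(-9) = 3*I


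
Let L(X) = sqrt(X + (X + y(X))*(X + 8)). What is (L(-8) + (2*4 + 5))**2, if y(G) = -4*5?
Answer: 161 + 52*I*sqrt(2) ≈ 161.0 + 73.539*I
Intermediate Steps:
y(G) = -20
L(X) = sqrt(X + (-20 + X)*(8 + X)) (L(X) = sqrt(X + (X - 20)*(X + 8)) = sqrt(X + (-20 + X)*(8 + X)))
(L(-8) + (2*4 + 5))**2 = (sqrt(-160 + (-8)**2 - 11*(-8)) + (2*4 + 5))**2 = (sqrt(-160 + 64 + 88) + (8 + 5))**2 = (sqrt(-8) + 13)**2 = (2*I*sqrt(2) + 13)**2 = (13 + 2*I*sqrt(2))**2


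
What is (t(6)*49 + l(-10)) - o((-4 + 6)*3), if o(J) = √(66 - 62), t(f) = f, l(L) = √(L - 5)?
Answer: 292 + I*√15 ≈ 292.0 + 3.873*I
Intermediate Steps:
l(L) = √(-5 + L)
o(J) = 2 (o(J) = √4 = 2)
(t(6)*49 + l(-10)) - o((-4 + 6)*3) = (6*49 + √(-5 - 10)) - 1*2 = (294 + √(-15)) - 2 = (294 + I*√15) - 2 = 292 + I*√15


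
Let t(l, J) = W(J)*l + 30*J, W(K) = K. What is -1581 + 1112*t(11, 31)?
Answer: 1411771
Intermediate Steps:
t(l, J) = 30*J + J*l (t(l, J) = J*l + 30*J = 30*J + J*l)
-1581 + 1112*t(11, 31) = -1581 + 1112*(31*(30 + 11)) = -1581 + 1112*(31*41) = -1581 + 1112*1271 = -1581 + 1413352 = 1411771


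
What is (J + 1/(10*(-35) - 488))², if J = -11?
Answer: 84989961/702244 ≈ 121.03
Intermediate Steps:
(J + 1/(10*(-35) - 488))² = (-11 + 1/(10*(-35) - 488))² = (-11 + 1/(-350 - 488))² = (-11 + 1/(-838))² = (-11 - 1/838)² = (-9219/838)² = 84989961/702244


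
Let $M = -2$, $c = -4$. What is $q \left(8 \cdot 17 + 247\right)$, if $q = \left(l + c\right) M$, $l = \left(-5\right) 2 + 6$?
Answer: $6128$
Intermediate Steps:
$l = -4$ ($l = -10 + 6 = -4$)
$q = 16$ ($q = \left(-4 - 4\right) \left(-2\right) = \left(-8\right) \left(-2\right) = 16$)
$q \left(8 \cdot 17 + 247\right) = 16 \left(8 \cdot 17 + 247\right) = 16 \left(136 + 247\right) = 16 \cdot 383 = 6128$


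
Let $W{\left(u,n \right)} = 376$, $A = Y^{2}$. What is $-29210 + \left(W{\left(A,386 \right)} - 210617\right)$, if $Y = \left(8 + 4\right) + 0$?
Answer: $-239451$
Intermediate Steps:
$Y = 12$ ($Y = 12 + 0 = 12$)
$A = 144$ ($A = 12^{2} = 144$)
$-29210 + \left(W{\left(A,386 \right)} - 210617\right) = -29210 + \left(376 - 210617\right) = -29210 - 210241 = -239451$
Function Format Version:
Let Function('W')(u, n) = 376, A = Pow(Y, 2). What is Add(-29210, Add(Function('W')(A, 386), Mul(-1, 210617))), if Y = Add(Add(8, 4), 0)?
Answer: -239451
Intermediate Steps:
Y = 12 (Y = Add(12, 0) = 12)
A = 144 (A = Pow(12, 2) = 144)
Add(-29210, Add(Function('W')(A, 386), Mul(-1, 210617))) = Add(-29210, Add(376, Mul(-1, 210617))) = Add(-29210, Add(376, -210617)) = Add(-29210, -210241) = -239451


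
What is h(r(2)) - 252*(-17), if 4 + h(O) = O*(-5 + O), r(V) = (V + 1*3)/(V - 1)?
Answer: 4280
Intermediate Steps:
r(V) = (3 + V)/(-1 + V) (r(V) = (V + 3)/(-1 + V) = (3 + V)/(-1 + V))
h(O) = -4 + O*(-5 + O)
h(r(2)) - 252*(-17) = (-4 + ((3 + 2)/(-1 + 2))**2 - 5*(3 + 2)/(-1 + 2)) - 252*(-17) = (-4 + (5/1)**2 - 5*5/1) + 4284 = (-4 + (1*5)**2 - 5*5) + 4284 = (-4 + 5**2 - 5*5) + 4284 = (-4 + 25 - 25) + 4284 = -4 + 4284 = 4280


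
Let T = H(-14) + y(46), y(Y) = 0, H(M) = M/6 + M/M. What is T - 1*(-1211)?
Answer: 3629/3 ≈ 1209.7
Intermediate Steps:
H(M) = 1 + M/6 (H(M) = M*(⅙) + 1 = M/6 + 1 = 1 + M/6)
T = -4/3 (T = (1 + (⅙)*(-14)) + 0 = (1 - 7/3) + 0 = -4/3 + 0 = -4/3 ≈ -1.3333)
T - 1*(-1211) = -4/3 - 1*(-1211) = -4/3 + 1211 = 3629/3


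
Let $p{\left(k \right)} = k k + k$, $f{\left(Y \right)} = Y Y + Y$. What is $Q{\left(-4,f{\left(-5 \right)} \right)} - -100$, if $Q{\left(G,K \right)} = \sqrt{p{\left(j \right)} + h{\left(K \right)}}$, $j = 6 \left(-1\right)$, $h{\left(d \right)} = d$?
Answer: $100 + 5 \sqrt{2} \approx 107.07$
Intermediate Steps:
$f{\left(Y \right)} = Y + Y^{2}$ ($f{\left(Y \right)} = Y^{2} + Y = Y + Y^{2}$)
$j = -6$
$p{\left(k \right)} = k + k^{2}$ ($p{\left(k \right)} = k^{2} + k = k + k^{2}$)
$Q{\left(G,K \right)} = \sqrt{30 + K}$ ($Q{\left(G,K \right)} = \sqrt{- 6 \left(1 - 6\right) + K} = \sqrt{\left(-6\right) \left(-5\right) + K} = \sqrt{30 + K}$)
$Q{\left(-4,f{\left(-5 \right)} \right)} - -100 = \sqrt{30 - 5 \left(1 - 5\right)} - -100 = \sqrt{30 - -20} + 100 = \sqrt{30 + 20} + 100 = \sqrt{50} + 100 = 5 \sqrt{2} + 100 = 100 + 5 \sqrt{2}$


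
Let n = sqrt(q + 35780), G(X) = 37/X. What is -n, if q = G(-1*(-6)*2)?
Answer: -sqrt(1288191)/6 ≈ -189.16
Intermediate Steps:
q = 37/12 (q = 37/((-1*(-6)*2)) = 37/((6*2)) = 37/12 ≈ 3.0833)
n = sqrt(1288191)/6 (n = sqrt(37/12 + 35780) = sqrt(429397/12) = sqrt(1288191)/6 ≈ 189.16)
-n = -sqrt(1288191)/6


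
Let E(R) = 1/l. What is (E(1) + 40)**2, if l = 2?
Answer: 6561/4 ≈ 1640.3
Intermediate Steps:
E(R) = 1/2
(E(1) + 40)**2 = (1/2 + 40)**2 = (81/2)**2 = 6561/4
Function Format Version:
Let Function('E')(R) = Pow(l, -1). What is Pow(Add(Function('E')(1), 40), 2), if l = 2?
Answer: Rational(6561, 4) ≈ 1640.3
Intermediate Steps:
Function('E')(R) = Rational(1, 2) (Function('E')(R) = Pow(2, -1) = Rational(1, 2))
Pow(Add(Function('E')(1), 40), 2) = Pow(Add(Rational(1, 2), 40), 2) = Pow(Rational(81, 2), 2) = Rational(6561, 4)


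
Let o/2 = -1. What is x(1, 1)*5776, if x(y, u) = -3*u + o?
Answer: -28880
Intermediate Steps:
o = -2 (o = 2*(-1) = -2)
x(y, u) = -2 - 3*u (x(y, u) = -3*u - 2 = -2 - 3*u)
x(1, 1)*5776 = (-2 - 3*1)*5776 = (-2 - 3)*5776 = -5*5776 = -28880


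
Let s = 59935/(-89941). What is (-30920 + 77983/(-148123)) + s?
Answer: -411942358194568/13322330743 ≈ -30921.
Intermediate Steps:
s = -59935/89941 (s = 59935*(-1/89941) = -59935/89941 ≈ -0.66638)
(-30920 + 77983/(-148123)) + s = (-30920 + 77983/(-148123)) - 59935/89941 = (-30920 + 77983*(-1/148123)) - 59935/89941 = (-30920 - 77983/148123) - 59935/89941 = -4580041143/148123 - 59935/89941 = -411942358194568/13322330743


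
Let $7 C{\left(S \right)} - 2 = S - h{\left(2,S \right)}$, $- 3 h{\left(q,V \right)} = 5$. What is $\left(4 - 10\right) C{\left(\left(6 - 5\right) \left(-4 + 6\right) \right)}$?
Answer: $- \frac{34}{7} \approx -4.8571$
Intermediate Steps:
$h{\left(q,V \right)} = - \frac{5}{3}$ ($h{\left(q,V \right)} = \left(- \frac{1}{3}\right) 5 = - \frac{5}{3}$)
$C{\left(S \right)} = \frac{11}{21} + \frac{S}{7}$ ($C{\left(S \right)} = \frac{2}{7} + \frac{S - - \frac{5}{3}}{7} = \frac{2}{7} + \frac{S + \frac{5}{3}}{7} = \frac{2}{7} + \frac{\frac{5}{3} + S}{7} = \frac{2}{7} + \left(\frac{5}{21} + \frac{S}{7}\right) = \frac{11}{21} + \frac{S}{7}$)
$\left(4 - 10\right) C{\left(\left(6 - 5\right) \left(-4 + 6\right) \right)} = \left(4 - 10\right) \left(\frac{11}{21} + \frac{\left(6 - 5\right) \left(-4 + 6\right)}{7}\right) = - 6 \left(\frac{11}{21} + \frac{1 \cdot 2}{7}\right) = - 6 \left(\frac{11}{21} + \frac{1}{7} \cdot 2\right) = - 6 \left(\frac{11}{21} + \frac{2}{7}\right) = \left(-6\right) \frac{17}{21} = - \frac{34}{7}$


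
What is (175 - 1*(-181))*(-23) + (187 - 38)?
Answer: -8039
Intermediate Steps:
(175 - 1*(-181))*(-23) + (187 - 38) = (175 + 181)*(-23) + 149 = 356*(-23) + 149 = -8188 + 149 = -8039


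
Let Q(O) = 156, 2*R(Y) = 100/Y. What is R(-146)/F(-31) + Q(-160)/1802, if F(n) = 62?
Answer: 330503/4077926 ≈ 0.081047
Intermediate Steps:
R(Y) = 50/Y (R(Y) = (100/Y)/2 = 50/Y)
R(-146)/F(-31) + Q(-160)/1802 = (50/(-146))/62 + 156/1802 = (50*(-1/146))*(1/62) + 156*(1/1802) = -25/73*1/62 + 78/901 = -25/4526 + 78/901 = 330503/4077926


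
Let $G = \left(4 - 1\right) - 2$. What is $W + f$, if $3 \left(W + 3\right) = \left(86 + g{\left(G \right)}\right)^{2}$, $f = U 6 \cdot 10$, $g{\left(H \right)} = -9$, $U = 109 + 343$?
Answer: $\frac{87280}{3} \approx 29093.0$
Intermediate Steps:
$G = 1$ ($G = 3 - 2 = 1$)
$U = 452$
$f = 27120$ ($f = 452 \cdot 6 \cdot 10 = 452 \cdot 60 = 27120$)
$W = \frac{5920}{3}$ ($W = -3 + \frac{\left(86 - 9\right)^{2}}{3} = -3 + \frac{77^{2}}{3} = -3 + \frac{1}{3} \cdot 5929 = -3 + \frac{5929}{3} = \frac{5920}{3} \approx 1973.3$)
$W + f = \frac{5920}{3} + 27120 = \frac{87280}{3}$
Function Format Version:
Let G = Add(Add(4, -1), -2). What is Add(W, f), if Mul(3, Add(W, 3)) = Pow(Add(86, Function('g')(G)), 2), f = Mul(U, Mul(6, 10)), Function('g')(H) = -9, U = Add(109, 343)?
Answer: Rational(87280, 3) ≈ 29093.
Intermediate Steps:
G = 1 (G = Add(3, -2) = 1)
U = 452
f = 27120 (f = Mul(452, Mul(6, 10)) = Mul(452, 60) = 27120)
W = Rational(5920, 3) (W = Add(-3, Mul(Rational(1, 3), Pow(Add(86, -9), 2))) = Add(-3, Mul(Rational(1, 3), Pow(77, 2))) = Add(-3, Mul(Rational(1, 3), 5929)) = Add(-3, Rational(5929, 3)) = Rational(5920, 3) ≈ 1973.3)
Add(W, f) = Add(Rational(5920, 3), 27120) = Rational(87280, 3)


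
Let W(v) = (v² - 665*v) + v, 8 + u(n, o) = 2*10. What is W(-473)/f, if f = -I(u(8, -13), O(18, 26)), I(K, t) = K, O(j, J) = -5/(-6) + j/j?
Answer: -179267/4 ≈ -44817.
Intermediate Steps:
u(n, o) = 12 (u(n, o) = -8 + 2*10 = -8 + 20 = 12)
O(j, J) = 11/6 (O(j, J) = -5*(-⅙) + 1 = ⅚ + 1 = 11/6)
W(v) = v² - 664*v
f = -12 (f = -1*12 = -12)
W(-473)/f = -473*(-664 - 473)/(-12) = -473*(-1137)*(-1/12) = 537801*(-1/12) = -179267/4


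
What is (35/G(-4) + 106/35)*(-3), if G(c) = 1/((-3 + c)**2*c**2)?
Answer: -2881518/35 ≈ -82329.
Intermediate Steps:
G(c) = 1/(c**2*(-3 + c)**2)
(35/G(-4) + 106/35)*(-3) = (35/((1/((-4)**2*(-3 - 4)**2))) + 106/35)*(-3) = (35/(((1/16)/(-7)**2)) + 106*(1/35))*(-3) = (35/(((1/16)*(1/49))) + 106/35)*(-3) = (35/(1/784) + 106/35)*(-3) = (35*784 + 106/35)*(-3) = (27440 + 106/35)*(-3) = (960506/35)*(-3) = -2881518/35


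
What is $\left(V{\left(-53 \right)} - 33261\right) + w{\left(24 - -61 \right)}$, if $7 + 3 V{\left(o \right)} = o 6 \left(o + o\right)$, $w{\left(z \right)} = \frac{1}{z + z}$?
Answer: $- \frac{11233937}{510} \approx -22027.0$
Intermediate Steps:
$w{\left(z \right)} = \frac{1}{2 z}$
$V{\left(o \right)} = - \frac{7}{3} + 4 o^{2}$ ($V{\left(o \right)} = - \frac{7}{3} + \frac{o 6 \left(o + o\right)}{3} = - \frac{7}{3} + \frac{6 o 2 o}{3} = - \frac{7}{3} + \frac{12 o^{2}}{3} = - \frac{7}{3} + 4 o^{2}$)
$\left(V{\left(-53 \right)} - 33261\right) + w{\left(24 - -61 \right)} = \left(\left(- \frac{7}{3} + 4 \left(-53\right)^{2}\right) - 33261\right) + \frac{1}{2 \left(24 - -61\right)} = \left(\left(- \frac{7}{3} + 4 \cdot 2809\right) - 33261\right) + \frac{1}{2 \left(24 + 61\right)} = \left(\left(- \frac{7}{3} + 11236\right) - 33261\right) + \frac{1}{2 \cdot 85} = \left(\frac{33701}{3} - 33261\right) + \frac{1}{2} \cdot \frac{1}{85} = - \frac{66082}{3} + \frac{1}{170} = - \frac{11233937}{510}$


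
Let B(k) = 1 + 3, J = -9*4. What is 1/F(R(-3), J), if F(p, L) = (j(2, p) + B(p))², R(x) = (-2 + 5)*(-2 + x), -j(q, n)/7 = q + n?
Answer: 1/9025 ≈ 0.00011080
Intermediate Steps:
j(q, n) = -7*n - 7*q (j(q, n) = -7*(q + n) = -7*(n + q) = -7*n - 7*q)
J = -36
B(k) = 4
R(x) = -6 + 3*x (R(x) = 3*(-2 + x) = -6 + 3*x)
F(p, L) = (-10 - 7*p)² (F(p, L) = ((-7*p - 7*2) + 4)² = ((-7*p - 14) + 4)² = ((-14 - 7*p) + 4)² = (-10 - 7*p)²)
1/F(R(-3), J) = 1/((10 + 7*(-6 + 3*(-3)))²) = 1/((10 + 7*(-6 - 9))²) = 1/((10 + 7*(-15))²) = 1/((10 - 105)²) = 1/((-95)²) = 1/9025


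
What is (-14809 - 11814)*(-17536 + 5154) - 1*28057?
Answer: 329617929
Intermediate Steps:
(-14809 - 11814)*(-17536 + 5154) - 1*28057 = -26623*(-12382) - 28057 = 329645986 - 28057 = 329617929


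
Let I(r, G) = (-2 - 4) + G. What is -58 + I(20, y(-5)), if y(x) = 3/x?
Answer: -323/5 ≈ -64.600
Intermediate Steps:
I(r, G) = -6 + G
-58 + I(20, y(-5)) = -58 + (-6 + 3/(-5)) = -58 + (-6 + 3*(-⅕)) = -58 + (-6 - ⅗) = -58 - 33/5 = -323/5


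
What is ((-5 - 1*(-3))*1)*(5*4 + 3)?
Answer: -46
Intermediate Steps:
((-5 - 1*(-3))*1)*(5*4 + 3) = ((-5 + 3)*1)*(20 + 3) = -2*1*23 = -2*23 = -46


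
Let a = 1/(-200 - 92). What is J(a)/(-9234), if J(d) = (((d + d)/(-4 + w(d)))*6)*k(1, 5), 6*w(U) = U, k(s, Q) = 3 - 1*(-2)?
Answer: -20/3595617 ≈ -5.5623e-6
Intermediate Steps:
k(s, Q) = 5 (k(s, Q) = 3 + 2 = 5)
a = -1/292 (a = 1/(-292) = -1/292 ≈ -0.0034247)
w(U) = U/6
J(d) = 60*d/(-4 + d/6) (J(d) = (((d + d)/(-4 + d/6))*6)*5 = (((2*d)/(-4 + d/6))*6)*5 = ((2*d/(-4 + d/6))*6)*5 = (12*d/(-4 + d/6))*5 = 60*d/(-4 + d/6))
J(a)/(-9234) = (360*(-1/292)/(-24 - 1/292))/(-9234) = (360*(-1/292)/(-7009/292))*(-1/9234) = (360*(-1/292)*(-292/7009))*(-1/9234) = (360/7009)*(-1/9234) = -20/3595617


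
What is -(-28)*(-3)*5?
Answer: -420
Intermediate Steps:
-(-28)*(-3)*5 = -7*12*5 = -84*5 = -420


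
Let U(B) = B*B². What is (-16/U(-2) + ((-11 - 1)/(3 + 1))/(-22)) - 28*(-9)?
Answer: 5591/22 ≈ 254.14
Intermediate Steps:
U(B) = B³
(-16/U(-2) + ((-11 - 1)/(3 + 1))/(-22)) - 28*(-9) = (-16/((-2)³) + ((-11 - 1)/(3 + 1))/(-22)) - 28*(-9) = (-16/(-8) - 12/4*(-1/22)) + 252 = (-16*(-⅛) - 12*¼*(-1/22)) + 252 = (2 - 3*(-1/22)) + 252 = (2 + 3/22) + 252 = 47/22 + 252 = 5591/22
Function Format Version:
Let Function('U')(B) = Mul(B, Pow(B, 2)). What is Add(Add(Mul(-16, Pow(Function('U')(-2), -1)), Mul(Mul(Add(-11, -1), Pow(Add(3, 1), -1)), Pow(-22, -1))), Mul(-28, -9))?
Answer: Rational(5591, 22) ≈ 254.14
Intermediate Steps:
Function('U')(B) = Pow(B, 3)
Add(Add(Mul(-16, Pow(Function('U')(-2), -1)), Mul(Mul(Add(-11, -1), Pow(Add(3, 1), -1)), Pow(-22, -1))), Mul(-28, -9)) = Add(Add(Mul(-16, Pow(Pow(-2, 3), -1)), Mul(Mul(Add(-11, -1), Pow(Add(3, 1), -1)), Pow(-22, -1))), Mul(-28, -9)) = Add(Add(Mul(-16, Pow(-8, -1)), Mul(Mul(-12, Pow(4, -1)), Rational(-1, 22))), 252) = Add(Add(Mul(-16, Rational(-1, 8)), Mul(Mul(-12, Rational(1, 4)), Rational(-1, 22))), 252) = Add(Add(2, Mul(-3, Rational(-1, 22))), 252) = Add(Add(2, Rational(3, 22)), 252) = Add(Rational(47, 22), 252) = Rational(5591, 22)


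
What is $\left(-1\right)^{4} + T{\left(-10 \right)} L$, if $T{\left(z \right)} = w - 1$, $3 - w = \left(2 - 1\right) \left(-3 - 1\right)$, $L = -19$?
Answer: $-113$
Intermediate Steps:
$w = 7$ ($w = 3 - \left(2 - 1\right) \left(-3 - 1\right) = 3 - 1 \left(-4\right) = 3 - -4 = 3 + 4 = 7$)
$T{\left(z \right)} = 6$ ($T{\left(z \right)} = 7 - 1 = 6$)
$\left(-1\right)^{4} + T{\left(-10 \right)} L = \left(-1\right)^{4} + 6 \left(-19\right) = 1 - 114 = -113$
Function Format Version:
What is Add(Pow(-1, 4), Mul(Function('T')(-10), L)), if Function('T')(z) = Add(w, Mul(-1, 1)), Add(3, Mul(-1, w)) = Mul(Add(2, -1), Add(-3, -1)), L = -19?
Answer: -113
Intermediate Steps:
w = 7 (w = Add(3, Mul(-1, Mul(Add(2, -1), Add(-3, -1)))) = Add(3, Mul(-1, Mul(1, -4))) = Add(3, Mul(-1, -4)) = Add(3, 4) = 7)
Function('T')(z) = 6 (Function('T')(z) = Add(7, Mul(-1, 1)) = Add(7, -1) = 6)
Add(Pow(-1, 4), Mul(Function('T')(-10), L)) = Add(Pow(-1, 4), Mul(6, -19)) = Add(1, -114) = -113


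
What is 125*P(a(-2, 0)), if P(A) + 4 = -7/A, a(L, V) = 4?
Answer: -2875/4 ≈ -718.75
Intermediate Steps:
P(A) = -4 - 7/A
125*P(a(-2, 0)) = 125*(-4 - 7/4) = 125*(-23/4) = -2875/4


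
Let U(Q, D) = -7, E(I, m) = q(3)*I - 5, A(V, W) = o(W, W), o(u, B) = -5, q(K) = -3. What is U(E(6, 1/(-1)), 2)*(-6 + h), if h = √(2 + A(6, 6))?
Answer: 42 - 7*I*√3 ≈ 42.0 - 12.124*I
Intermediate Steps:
A(V, W) = -5
h = I*√3 (h = √(2 - 5) = √(-3) = I*√3 ≈ 1.732*I)
E(I, m) = -5 - 3*I (E(I, m) = -3*I - 5 = -5 - 3*I)
U(E(6, 1/(-1)), 2)*(-6 + h) = -7*(-6 + I*√3) = 42 - 7*I*√3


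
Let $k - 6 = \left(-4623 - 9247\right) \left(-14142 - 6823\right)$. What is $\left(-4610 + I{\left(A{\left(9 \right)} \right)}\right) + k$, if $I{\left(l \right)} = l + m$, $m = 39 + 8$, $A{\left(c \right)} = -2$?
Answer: $290779991$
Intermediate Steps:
$k = 290784556$ ($k = 6 + \left(-4623 - 9247\right) \left(-14142 - 6823\right) = 6 - -290784550 = 6 + 290784550 = 290784556$)
$m = 47$
$I{\left(l \right)} = 47 + l$ ($I{\left(l \right)} = l + 47 = 47 + l$)
$\left(-4610 + I{\left(A{\left(9 \right)} \right)}\right) + k = \left(-4610 + \left(47 - 2\right)\right) + 290784556 = \left(-4610 + 45\right) + 290784556 = -4565 + 290784556 = 290779991$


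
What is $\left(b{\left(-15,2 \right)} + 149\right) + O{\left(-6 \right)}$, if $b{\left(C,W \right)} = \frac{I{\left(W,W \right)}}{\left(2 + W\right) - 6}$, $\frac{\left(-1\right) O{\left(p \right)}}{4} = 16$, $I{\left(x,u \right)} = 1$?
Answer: $\frac{169}{2} \approx 84.5$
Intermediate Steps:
$O{\left(p \right)} = -64$ ($O{\left(p \right)} = \left(-4\right) 16 = -64$)
$b{\left(C,W \right)} = \frac{1}{-4 + W}$ ($b{\left(C,W \right)} = 1 \frac{1}{\left(2 + W\right) - 6} = 1 \frac{1}{-4 + W} = \frac{1}{-4 + W}$)
$\left(b{\left(-15,2 \right)} + 149\right) + O{\left(-6 \right)} = \left(\frac{1}{-4 + 2} + 149\right) - 64 = \left(\frac{1}{-2} + 149\right) - 64 = \left(- \frac{1}{2} + 149\right) - 64 = \frac{297}{2} - 64 = \frac{169}{2}$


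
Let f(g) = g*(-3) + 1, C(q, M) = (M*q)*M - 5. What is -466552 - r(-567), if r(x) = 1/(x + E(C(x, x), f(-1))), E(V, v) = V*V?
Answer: -15502381941904472743865/33227554360295257 ≈ -4.6655e+5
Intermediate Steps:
C(q, M) = -5 + q*M² (C(q, M) = q*M² - 5 = -5 + q*M²)
f(g) = 1 - 3*g (f(g) = -3*g + 1 = 1 - 3*g)
E(V, v) = V²
r(x) = 1/(x + (-5 + x³)²) (r(x) = 1/(x + (-5 + x*x²)²) = 1/(x + (-5 + x³)²))
-466552 - r(-567) = -466552 - 1/(-567 + (-5 + (-567)³)²) = -466552 - 1/(-567 + (-5 - 182284263)²) = -466552 - 1/(-567 + (-182284268)²) = -466552 - 1/(-567 + 33227554360295824) = -466552 - 1/33227554360295257 = -15502381941904472743865/33227554360295257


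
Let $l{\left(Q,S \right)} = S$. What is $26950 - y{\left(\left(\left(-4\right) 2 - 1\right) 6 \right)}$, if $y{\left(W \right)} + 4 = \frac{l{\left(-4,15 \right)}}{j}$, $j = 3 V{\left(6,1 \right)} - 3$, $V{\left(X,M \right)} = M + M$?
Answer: $26949$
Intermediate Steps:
$V{\left(X,M \right)} = 2 M$
$j = 3$ ($j = 3 \cdot 2 \cdot 1 - 3 = 3 \cdot 2 - 3 = 6 - 3 = 3$)
$y{\left(W \right)} = 1$ ($y{\left(W \right)} = -4 + \frac{15}{3} = -4 + 15 \cdot \frac{1}{3} = -4 + 5 = 1$)
$26950 - y{\left(\left(\left(-4\right) 2 - 1\right) 6 \right)} = 26950 - 1 = 26949$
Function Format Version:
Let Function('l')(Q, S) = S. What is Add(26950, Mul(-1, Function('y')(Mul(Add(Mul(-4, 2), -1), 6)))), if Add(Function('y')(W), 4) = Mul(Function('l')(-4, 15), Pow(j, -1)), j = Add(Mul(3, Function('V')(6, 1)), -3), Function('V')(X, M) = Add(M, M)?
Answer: 26949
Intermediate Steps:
Function('V')(X, M) = Mul(2, M)
j = 3 (j = Add(Mul(3, Mul(2, 1)), -3) = Add(Mul(3, 2), -3) = Add(6, -3) = 3)
Function('y')(W) = 1 (Function('y')(W) = Add(-4, Mul(15, Pow(3, -1))) = Add(-4, Mul(15, Rational(1, 3))) = Add(-4, 5) = 1)
Add(26950, Mul(-1, Function('y')(Mul(Add(Mul(-4, 2), -1), 6)))) = Add(26950, Mul(-1, 1)) = Add(26950, -1) = 26949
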